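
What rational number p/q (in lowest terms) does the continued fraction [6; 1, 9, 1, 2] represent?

Start with 2.
1 + 1/(2/1) = 1 + 1/2 = 3/2
9 + 1/(3/2) = 9 + 2/3 = 29/3
1 + 1/(29/3) = 1 + 3/29 = 32/29
6 + 1/(32/29) = 6 + 29/32 = 221/32

221/32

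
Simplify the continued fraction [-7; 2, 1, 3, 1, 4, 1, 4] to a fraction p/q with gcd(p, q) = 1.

Compute successive convergents:
a_0 = -7: -7/1
a_1 = 2: -13/2
a_2 = 1: -20/3
a_3 = 3: -73/11
a_4 = 1: -93/14
a_5 = 4: -445/67
a_6 = 1: -538/81
a_7 = 4: -2597/391

-2597/391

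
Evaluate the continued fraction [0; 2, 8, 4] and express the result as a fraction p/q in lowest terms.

Compute successive convergents:
a_0 = 0: 0/1
a_1 = 2: 1/2
a_2 = 8: 8/17
a_3 = 4: 33/70

33/70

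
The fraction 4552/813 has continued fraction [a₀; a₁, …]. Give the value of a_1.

1

⌊4552/813⌋ = 5, remainder 487
⌊813/487⌋ = 1, remainder 326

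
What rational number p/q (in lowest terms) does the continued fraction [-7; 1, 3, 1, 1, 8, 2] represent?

-1014/163

Compute successive convergents:
a_0 = -7: -7/1
a_1 = 1: -6/1
a_2 = 3: -25/4
a_3 = 1: -31/5
a_4 = 1: -56/9
a_5 = 8: -479/77
a_6 = 2: -1014/163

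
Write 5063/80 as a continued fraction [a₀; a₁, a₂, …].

Apply division with remainder until the remainder is 0:
⌊5063/80⌋ = 63, remainder 23
⌊80/23⌋ = 3, remainder 11
⌊23/11⌋ = 2, remainder 1
⌊11/1⌋ = 11, remainder 0

[63; 3, 2, 11]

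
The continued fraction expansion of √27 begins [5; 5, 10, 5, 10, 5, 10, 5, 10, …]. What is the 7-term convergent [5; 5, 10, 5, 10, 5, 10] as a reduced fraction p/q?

716035/137801

Collapse the nested fraction from the inside out:
Start with 10.
5 + 1/(10/1) = 5 + 1/10 = 51/10
10 + 1/(51/10) = 10 + 10/51 = 520/51
5 + 1/(520/51) = 5 + 51/520 = 2651/520
10 + 1/(2651/520) = 10 + 520/2651 = 27030/2651
5 + 1/(27030/2651) = 5 + 2651/27030 = 137801/27030
5 + 1/(137801/27030) = 5 + 27030/137801 = 716035/137801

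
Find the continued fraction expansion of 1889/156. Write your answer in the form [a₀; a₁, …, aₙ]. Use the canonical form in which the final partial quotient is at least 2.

Apply division with remainder until the remainder is 0:
1889 = 12·156 + 17, so a_0 = 12
156 = 9·17 + 3, so a_1 = 9
17 = 5·3 + 2, so a_2 = 5
3 = 1·2 + 1, so a_3 = 1
2 = 2·1 + 0, so a_4 = 2

[12; 9, 5, 1, 2]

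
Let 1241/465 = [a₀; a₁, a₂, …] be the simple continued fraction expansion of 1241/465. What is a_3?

1241 = 2·465 + 311, so a_0 = 2
465 = 1·311 + 154, so a_1 = 1
311 = 2·154 + 3, so a_2 = 2
154 = 51·3 + 1, so a_3 = 51

51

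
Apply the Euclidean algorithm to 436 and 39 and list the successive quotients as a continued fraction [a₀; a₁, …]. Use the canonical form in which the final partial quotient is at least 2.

[11; 5, 1, 1, 3]

436 = 11·39 + 7, so a_0 = 11
39 = 5·7 + 4, so a_1 = 5
7 = 1·4 + 3, so a_2 = 1
4 = 1·3 + 1, so a_3 = 1
3 = 3·1 + 0, so a_4 = 3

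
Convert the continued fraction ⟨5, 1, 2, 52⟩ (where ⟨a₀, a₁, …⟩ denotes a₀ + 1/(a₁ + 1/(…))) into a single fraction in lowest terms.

a_0 = 5: 5/1
a_1 = 1: 6/1
a_2 = 2: 17/3
a_3 = 52: 890/157

890/157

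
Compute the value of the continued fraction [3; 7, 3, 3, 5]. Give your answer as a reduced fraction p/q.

a_0 = 3: 3/1
a_1 = 7: 22/7
a_2 = 3: 69/22
a_3 = 3: 229/73
a_4 = 5: 1214/387

1214/387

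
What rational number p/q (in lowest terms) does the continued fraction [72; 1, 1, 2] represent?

363/5

Start with 2.
1 + 1/(2/1) = 1 + 1/2 = 3/2
1 + 1/(3/2) = 1 + 2/3 = 5/3
72 + 1/(5/3) = 72 + 3/5 = 363/5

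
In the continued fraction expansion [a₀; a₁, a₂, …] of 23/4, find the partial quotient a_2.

⌊23/4⌋ = 5, remainder 3
⌊4/3⌋ = 1, remainder 1
⌊3/1⌋ = 3, remainder 0

3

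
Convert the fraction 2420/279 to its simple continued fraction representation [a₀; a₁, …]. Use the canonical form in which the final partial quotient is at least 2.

Repeatedly divide and take the remainder:
⌊2420/279⌋ = 8, remainder 188
⌊279/188⌋ = 1, remainder 91
⌊188/91⌋ = 2, remainder 6
⌊91/6⌋ = 15, remainder 1
⌊6/1⌋ = 6, remainder 0

[8; 1, 2, 15, 6]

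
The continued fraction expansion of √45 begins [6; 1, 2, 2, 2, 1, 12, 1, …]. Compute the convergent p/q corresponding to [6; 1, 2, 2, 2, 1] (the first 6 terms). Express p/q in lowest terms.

161/24

Build up convergents one term at a time:
a_0 = 6: 6/1
a_1 = 1: 7/1
a_2 = 2: 20/3
a_3 = 2: 47/7
a_4 = 2: 114/17
a_5 = 1: 161/24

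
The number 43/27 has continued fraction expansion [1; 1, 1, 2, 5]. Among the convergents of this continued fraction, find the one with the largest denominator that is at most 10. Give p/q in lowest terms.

List convergents until the denominator exceeds the bound:
a_0 = 1: 1/1  (≤ bound)
a_1 = 1: 2/1  (≤ bound)
a_2 = 1: 3/2  (≤ bound)
a_3 = 2: 8/5  (≤ bound)
a_4 = 5: 43/27  (> 10, stop)

8/5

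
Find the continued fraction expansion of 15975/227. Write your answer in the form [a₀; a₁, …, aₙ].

[70; 2, 1, 2, 28]

15975 = 70·227 + 85, so a_0 = 70
227 = 2·85 + 57, so a_1 = 2
85 = 1·57 + 28, so a_2 = 1
57 = 2·28 + 1, so a_3 = 2
28 = 28·1 + 0, so a_4 = 28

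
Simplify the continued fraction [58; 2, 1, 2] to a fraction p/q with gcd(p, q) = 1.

467/8

Starting at the tail and folding back:
Start with 2.
1 + 1/(2/1) = 1 + 1/2 = 3/2
2 + 1/(3/2) = 2 + 2/3 = 8/3
58 + 1/(8/3) = 58 + 3/8 = 467/8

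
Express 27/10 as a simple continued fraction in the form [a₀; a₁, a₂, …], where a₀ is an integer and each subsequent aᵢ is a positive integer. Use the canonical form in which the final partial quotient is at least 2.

[2; 1, 2, 3]

Apply division with remainder until the remainder is 0:
⌊27/10⌋ = 2, remainder 7
⌊10/7⌋ = 1, remainder 3
⌊7/3⌋ = 2, remainder 1
⌊3/1⌋ = 3, remainder 0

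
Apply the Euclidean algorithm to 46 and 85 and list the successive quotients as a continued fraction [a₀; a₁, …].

46 = 0·85 + 46, so a_0 = 0
85 = 1·46 + 39, so a_1 = 1
46 = 1·39 + 7, so a_2 = 1
39 = 5·7 + 4, so a_3 = 5
7 = 1·4 + 3, so a_4 = 1
4 = 1·3 + 1, so a_5 = 1
3 = 3·1 + 0, so a_6 = 3

[0; 1, 1, 5, 1, 1, 3]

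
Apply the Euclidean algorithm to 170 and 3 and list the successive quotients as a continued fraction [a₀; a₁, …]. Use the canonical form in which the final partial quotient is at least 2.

170 = 56·3 + 2, so a_0 = 56
3 = 1·2 + 1, so a_1 = 1
2 = 2·1 + 0, so a_2 = 2

[56; 1, 2]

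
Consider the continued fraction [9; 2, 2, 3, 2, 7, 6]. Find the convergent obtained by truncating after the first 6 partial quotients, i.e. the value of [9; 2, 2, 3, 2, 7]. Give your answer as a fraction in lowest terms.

Start with 7.
2 + 1/(7/1) = 2 + 1/7 = 15/7
3 + 1/(15/7) = 3 + 7/15 = 52/15
2 + 1/(52/15) = 2 + 15/52 = 119/52
2 + 1/(119/52) = 2 + 52/119 = 290/119
9 + 1/(290/119) = 9 + 119/290 = 2729/290

2729/290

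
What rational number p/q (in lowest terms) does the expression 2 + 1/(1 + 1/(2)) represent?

8/3

Starting at the tail and folding back:
Start with 2.
1 + 1/(2/1) = 1 + 1/2 = 3/2
2 + 1/(3/2) = 2 + 2/3 = 8/3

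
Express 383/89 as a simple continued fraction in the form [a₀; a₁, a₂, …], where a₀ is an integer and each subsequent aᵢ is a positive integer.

[4; 3, 3, 2, 1, 2]

⌊383/89⌋ = 4, remainder 27
⌊89/27⌋ = 3, remainder 8
⌊27/8⌋ = 3, remainder 3
⌊8/3⌋ = 2, remainder 2
⌊3/2⌋ = 1, remainder 1
⌊2/1⌋ = 2, remainder 0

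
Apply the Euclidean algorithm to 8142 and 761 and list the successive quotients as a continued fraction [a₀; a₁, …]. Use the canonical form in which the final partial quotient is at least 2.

[10; 1, 2, 3, 10, 1, 1, 3]

8142 = 10·761 + 532, so a_0 = 10
761 = 1·532 + 229, so a_1 = 1
532 = 2·229 + 74, so a_2 = 2
229 = 3·74 + 7, so a_3 = 3
74 = 10·7 + 4, so a_4 = 10
7 = 1·4 + 3, so a_5 = 1
4 = 1·3 + 1, so a_6 = 1
3 = 3·1 + 0, so a_7 = 3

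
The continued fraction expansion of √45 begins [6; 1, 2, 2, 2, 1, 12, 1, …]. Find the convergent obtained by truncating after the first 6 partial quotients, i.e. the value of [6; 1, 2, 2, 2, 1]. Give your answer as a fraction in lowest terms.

a_0 = 6: 6/1
a_1 = 1: 7/1
a_2 = 2: 20/3
a_3 = 2: 47/7
a_4 = 2: 114/17
a_5 = 1: 161/24

161/24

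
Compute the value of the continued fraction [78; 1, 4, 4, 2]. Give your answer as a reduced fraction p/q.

a_0 = 78: 78/1
a_1 = 1: 79/1
a_2 = 4: 394/5
a_3 = 4: 1655/21
a_4 = 2: 3704/47

3704/47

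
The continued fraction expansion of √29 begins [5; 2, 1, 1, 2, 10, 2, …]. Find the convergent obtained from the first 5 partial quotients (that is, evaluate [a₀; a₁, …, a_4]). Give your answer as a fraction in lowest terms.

a_0 = 5: 5/1
a_1 = 2: 11/2
a_2 = 1: 16/3
a_3 = 1: 27/5
a_4 = 2: 70/13

70/13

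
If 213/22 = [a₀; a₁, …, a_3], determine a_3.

7

Repeatedly divide and take the remainder:
213 = 9·22 + 15, so a_0 = 9
22 = 1·15 + 7, so a_1 = 1
15 = 2·7 + 1, so a_2 = 2
7 = 7·1 + 0, so a_3 = 7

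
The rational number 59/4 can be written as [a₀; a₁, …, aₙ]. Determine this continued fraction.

[14; 1, 3]

⌊59/4⌋ = 14, remainder 3
⌊4/3⌋ = 1, remainder 1
⌊3/1⌋ = 3, remainder 0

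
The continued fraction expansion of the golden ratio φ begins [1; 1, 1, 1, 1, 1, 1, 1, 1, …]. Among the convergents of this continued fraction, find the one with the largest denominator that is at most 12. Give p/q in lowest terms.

13/8

a_0 = 1: 1/1  (≤ bound)
a_1 = 1: 2/1  (≤ bound)
a_2 = 1: 3/2  (≤ bound)
a_3 = 1: 5/3  (≤ bound)
a_4 = 1: 8/5  (≤ bound)
a_5 = 1: 13/8  (≤ bound)
a_6 = 1: 21/13  (> 12, stop)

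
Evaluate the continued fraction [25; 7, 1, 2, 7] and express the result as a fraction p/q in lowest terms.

a_0 = 25: 25/1
a_1 = 7: 176/7
a_2 = 1: 201/8
a_3 = 2: 578/23
a_4 = 7: 4247/169

4247/169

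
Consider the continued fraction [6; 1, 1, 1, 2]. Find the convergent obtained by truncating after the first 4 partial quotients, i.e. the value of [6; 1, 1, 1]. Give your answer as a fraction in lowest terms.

Start with 1.
1 + 1/(1/1) = 1 + 1/1 = 2/1
1 + 1/(2/1) = 1 + 1/2 = 3/2
6 + 1/(3/2) = 6 + 2/3 = 20/3

20/3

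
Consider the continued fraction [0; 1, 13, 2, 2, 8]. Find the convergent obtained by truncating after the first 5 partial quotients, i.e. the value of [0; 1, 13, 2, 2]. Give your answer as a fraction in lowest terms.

67/72

a_0 = 0: 0/1
a_1 = 1: 1/1
a_2 = 13: 13/14
a_3 = 2: 27/29
a_4 = 2: 67/72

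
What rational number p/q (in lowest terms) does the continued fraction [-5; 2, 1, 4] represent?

-65/14

Build up convergents one term at a time:
a_0 = -5: -5/1
a_1 = 2: -9/2
a_2 = 1: -14/3
a_3 = 4: -65/14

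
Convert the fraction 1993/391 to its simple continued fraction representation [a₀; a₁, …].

Run the Euclidean algorithm, recording each quotient:
1993 = 5·391 + 38, so a_0 = 5
391 = 10·38 + 11, so a_1 = 10
38 = 3·11 + 5, so a_2 = 3
11 = 2·5 + 1, so a_3 = 2
5 = 5·1 + 0, so a_4 = 5

[5; 10, 3, 2, 5]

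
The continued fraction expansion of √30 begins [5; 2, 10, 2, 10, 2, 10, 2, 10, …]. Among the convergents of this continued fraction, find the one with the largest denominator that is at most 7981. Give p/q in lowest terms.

5291/966

a_0 = 5: 5/1  (≤ bound)
a_1 = 2: 11/2  (≤ bound)
a_2 = 10: 115/21  (≤ bound)
a_3 = 2: 241/44  (≤ bound)
a_4 = 10: 2525/461  (≤ bound)
a_5 = 2: 5291/966  (≤ bound)
a_6 = 10: 55435/10121  (> 7981, stop)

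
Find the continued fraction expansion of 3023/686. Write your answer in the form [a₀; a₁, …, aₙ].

Repeatedly divide and take the remainder:
3023 = 4·686 + 279, so a_0 = 4
686 = 2·279 + 128, so a_1 = 2
279 = 2·128 + 23, so a_2 = 2
128 = 5·23 + 13, so a_3 = 5
23 = 1·13 + 10, so a_4 = 1
13 = 1·10 + 3, so a_5 = 1
10 = 3·3 + 1, so a_6 = 3
3 = 3·1 + 0, so a_7 = 3

[4; 2, 2, 5, 1, 1, 3, 3]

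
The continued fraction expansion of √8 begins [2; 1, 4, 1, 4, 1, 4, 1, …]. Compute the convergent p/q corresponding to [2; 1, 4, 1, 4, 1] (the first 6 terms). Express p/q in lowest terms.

99/35

Collapse the nested fraction from the inside out:
Start with 1.
4 + 1/(1/1) = 4 + 1/1 = 5/1
1 + 1/(5/1) = 1 + 1/5 = 6/5
4 + 1/(6/5) = 4 + 5/6 = 29/6
1 + 1/(29/6) = 1 + 6/29 = 35/29
2 + 1/(35/29) = 2 + 29/35 = 99/35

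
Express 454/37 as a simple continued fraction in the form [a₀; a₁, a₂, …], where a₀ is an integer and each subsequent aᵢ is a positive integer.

[12; 3, 1, 2, 3]

454 ÷ 37 → quotient 12, remainder 10
37 ÷ 10 → quotient 3, remainder 7
10 ÷ 7 → quotient 1, remainder 3
7 ÷ 3 → quotient 2, remainder 1
3 ÷ 1 → quotient 3, remainder 0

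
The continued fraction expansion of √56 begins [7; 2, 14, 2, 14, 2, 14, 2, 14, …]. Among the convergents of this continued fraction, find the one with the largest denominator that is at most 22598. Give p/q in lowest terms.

13455/1798

List convergents until the denominator exceeds the bound:
a_0 = 7: 7/1  (≤ bound)
a_1 = 2: 15/2  (≤ bound)
a_2 = 14: 217/29  (≤ bound)
a_3 = 2: 449/60  (≤ bound)
a_4 = 14: 6503/869  (≤ bound)
a_5 = 2: 13455/1798  (≤ bound)
a_6 = 14: 194873/26041  (> 22598, stop)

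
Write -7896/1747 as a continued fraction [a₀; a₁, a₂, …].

[-5; 2, 12, 6, 3, 1, 2]

Apply division with remainder until the remainder is 0:
-7896 = -5·1747 + 839, so a_0 = -5
1747 = 2·839 + 69, so a_1 = 2
839 = 12·69 + 11, so a_2 = 12
69 = 6·11 + 3, so a_3 = 6
11 = 3·3 + 2, so a_4 = 3
3 = 1·2 + 1, so a_5 = 1
2 = 2·1 + 0, so a_6 = 2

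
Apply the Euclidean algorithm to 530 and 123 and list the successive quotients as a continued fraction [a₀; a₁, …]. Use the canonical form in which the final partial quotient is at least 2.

[4; 3, 4, 4, 2]

Run the Euclidean algorithm, recording each quotient:
⌊530/123⌋ = 4, remainder 38
⌊123/38⌋ = 3, remainder 9
⌊38/9⌋ = 4, remainder 2
⌊9/2⌋ = 4, remainder 1
⌊2/1⌋ = 2, remainder 0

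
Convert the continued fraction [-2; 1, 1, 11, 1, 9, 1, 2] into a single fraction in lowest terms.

Start with 2.
1 + 1/(2/1) = 1 + 1/2 = 3/2
9 + 1/(3/2) = 9 + 2/3 = 29/3
1 + 1/(29/3) = 1 + 3/29 = 32/29
11 + 1/(32/29) = 11 + 29/32 = 381/32
1 + 1/(381/32) = 1 + 32/381 = 413/381
1 + 1/(413/381) = 1 + 381/413 = 794/413
-2 + 1/(794/413) = -2 + 413/794 = -1175/794

-1175/794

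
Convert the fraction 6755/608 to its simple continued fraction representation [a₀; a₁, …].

6755 ÷ 608 → quotient 11, remainder 67
608 ÷ 67 → quotient 9, remainder 5
67 ÷ 5 → quotient 13, remainder 2
5 ÷ 2 → quotient 2, remainder 1
2 ÷ 1 → quotient 2, remainder 0

[11; 9, 13, 2, 2]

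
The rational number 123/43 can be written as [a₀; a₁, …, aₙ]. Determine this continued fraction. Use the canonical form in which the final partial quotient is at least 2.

[2; 1, 6, 6]

123 ÷ 43 → quotient 2, remainder 37
43 ÷ 37 → quotient 1, remainder 6
37 ÷ 6 → quotient 6, remainder 1
6 ÷ 1 → quotient 6, remainder 0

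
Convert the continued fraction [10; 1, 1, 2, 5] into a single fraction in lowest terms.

Compute successive convergents:
a_0 = 10: 10/1
a_1 = 1: 11/1
a_2 = 1: 21/2
a_3 = 2: 53/5
a_4 = 5: 286/27

286/27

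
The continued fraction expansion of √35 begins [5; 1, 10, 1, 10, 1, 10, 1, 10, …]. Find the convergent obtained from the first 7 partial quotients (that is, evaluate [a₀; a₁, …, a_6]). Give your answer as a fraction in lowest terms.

9235/1561

a_0 = 5: 5/1
a_1 = 1: 6/1
a_2 = 10: 65/11
a_3 = 1: 71/12
a_4 = 10: 775/131
a_5 = 1: 846/143
a_6 = 10: 9235/1561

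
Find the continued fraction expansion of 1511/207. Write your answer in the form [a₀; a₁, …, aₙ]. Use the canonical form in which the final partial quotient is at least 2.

1511 ÷ 207 → quotient 7, remainder 62
207 ÷ 62 → quotient 3, remainder 21
62 ÷ 21 → quotient 2, remainder 20
21 ÷ 20 → quotient 1, remainder 1
20 ÷ 1 → quotient 20, remainder 0

[7; 3, 2, 1, 20]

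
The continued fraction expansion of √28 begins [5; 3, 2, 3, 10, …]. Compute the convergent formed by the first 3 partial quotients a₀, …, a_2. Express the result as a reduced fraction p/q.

37/7

a_0 = 5: 5/1
a_1 = 3: 16/3
a_2 = 2: 37/7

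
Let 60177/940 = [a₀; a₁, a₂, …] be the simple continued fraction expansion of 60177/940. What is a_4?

2

Repeatedly divide and take the remainder:
60177 ÷ 940 → quotient 64, remainder 17
940 ÷ 17 → quotient 55, remainder 5
17 ÷ 5 → quotient 3, remainder 2
5 ÷ 2 → quotient 2, remainder 1
2 ÷ 1 → quotient 2, remainder 0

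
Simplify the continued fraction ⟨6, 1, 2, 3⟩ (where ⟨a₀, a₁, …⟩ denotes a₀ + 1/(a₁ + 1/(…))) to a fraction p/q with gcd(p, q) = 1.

Work from the innermost term outward:
Start with 3.
2 + 1/(3/1) = 2 + 1/3 = 7/3
1 + 1/(7/3) = 1 + 3/7 = 10/7
6 + 1/(10/7) = 6 + 7/10 = 67/10

67/10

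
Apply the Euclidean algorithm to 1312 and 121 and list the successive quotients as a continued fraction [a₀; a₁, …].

[10; 1, 5, 2, 1, 2, 2]

Apply division with remainder until the remainder is 0:
1312 ÷ 121 → quotient 10, remainder 102
121 ÷ 102 → quotient 1, remainder 19
102 ÷ 19 → quotient 5, remainder 7
19 ÷ 7 → quotient 2, remainder 5
7 ÷ 5 → quotient 1, remainder 2
5 ÷ 2 → quotient 2, remainder 1
2 ÷ 1 → quotient 2, remainder 0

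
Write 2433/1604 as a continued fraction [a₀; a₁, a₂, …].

[1; 1, 1, 14, 2, 1, 5, 3]

2433 = 1·1604 + 829, so a_0 = 1
1604 = 1·829 + 775, so a_1 = 1
829 = 1·775 + 54, so a_2 = 1
775 = 14·54 + 19, so a_3 = 14
54 = 2·19 + 16, so a_4 = 2
19 = 1·16 + 3, so a_5 = 1
16 = 5·3 + 1, so a_6 = 5
3 = 3·1 + 0, so a_7 = 3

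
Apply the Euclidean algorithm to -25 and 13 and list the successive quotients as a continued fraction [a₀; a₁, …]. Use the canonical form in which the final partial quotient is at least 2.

[-2; 13]

Run the Euclidean algorithm, recording each quotient:
-25 = -2·13 + 1, so a_0 = -2
13 = 13·1 + 0, so a_1 = 13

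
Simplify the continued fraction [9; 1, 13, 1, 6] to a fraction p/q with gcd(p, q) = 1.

Start with 6.
1 + 1/(6/1) = 1 + 1/6 = 7/6
13 + 1/(7/6) = 13 + 6/7 = 97/7
1 + 1/(97/7) = 1 + 7/97 = 104/97
9 + 1/(104/97) = 9 + 97/104 = 1033/104

1033/104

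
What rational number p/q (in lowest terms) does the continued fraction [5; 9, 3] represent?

Compute successive convergents:
a_0 = 5: 5/1
a_1 = 9: 46/9
a_2 = 3: 143/28

143/28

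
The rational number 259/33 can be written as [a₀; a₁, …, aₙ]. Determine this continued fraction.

Apply division with remainder until the remainder is 0:
⌊259/33⌋ = 7, remainder 28
⌊33/28⌋ = 1, remainder 5
⌊28/5⌋ = 5, remainder 3
⌊5/3⌋ = 1, remainder 2
⌊3/2⌋ = 1, remainder 1
⌊2/1⌋ = 2, remainder 0

[7; 1, 5, 1, 1, 2]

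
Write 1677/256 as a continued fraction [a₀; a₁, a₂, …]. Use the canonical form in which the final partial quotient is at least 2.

⌊1677/256⌋ = 6, remainder 141
⌊256/141⌋ = 1, remainder 115
⌊141/115⌋ = 1, remainder 26
⌊115/26⌋ = 4, remainder 11
⌊26/11⌋ = 2, remainder 4
⌊11/4⌋ = 2, remainder 3
⌊4/3⌋ = 1, remainder 1
⌊3/1⌋ = 3, remainder 0

[6; 1, 1, 4, 2, 2, 1, 3]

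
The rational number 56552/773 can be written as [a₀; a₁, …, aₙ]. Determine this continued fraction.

[73; 6, 3, 1, 1, 17]

Apply division with remainder until the remainder is 0:
56552 ÷ 773 → quotient 73, remainder 123
773 ÷ 123 → quotient 6, remainder 35
123 ÷ 35 → quotient 3, remainder 18
35 ÷ 18 → quotient 1, remainder 17
18 ÷ 17 → quotient 1, remainder 1
17 ÷ 1 → quotient 17, remainder 0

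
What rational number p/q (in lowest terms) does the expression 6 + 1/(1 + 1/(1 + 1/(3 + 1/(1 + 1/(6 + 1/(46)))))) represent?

Start with 46.
6 + 1/(46/1) = 6 + 1/46 = 277/46
1 + 1/(277/46) = 1 + 46/277 = 323/277
3 + 1/(323/277) = 3 + 277/323 = 1246/323
1 + 1/(1246/323) = 1 + 323/1246 = 1569/1246
1 + 1/(1569/1246) = 1 + 1246/1569 = 2815/1569
6 + 1/(2815/1569) = 6 + 1569/2815 = 18459/2815

18459/2815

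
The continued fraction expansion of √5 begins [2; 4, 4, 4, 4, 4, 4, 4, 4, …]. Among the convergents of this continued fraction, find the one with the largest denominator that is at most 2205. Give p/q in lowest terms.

2889/1292

a_0 = 2: 2/1  (≤ bound)
a_1 = 4: 9/4  (≤ bound)
a_2 = 4: 38/17  (≤ bound)
a_3 = 4: 161/72  (≤ bound)
a_4 = 4: 682/305  (≤ bound)
a_5 = 4: 2889/1292  (≤ bound)
a_6 = 4: 12238/5473  (> 2205, stop)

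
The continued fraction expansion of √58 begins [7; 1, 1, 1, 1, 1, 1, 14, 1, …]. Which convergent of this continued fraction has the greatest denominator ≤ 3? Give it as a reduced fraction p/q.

23/3

List convergents until the denominator exceeds the bound:
a_0 = 7: 7/1  (≤ bound)
a_1 = 1: 8/1  (≤ bound)
a_2 = 1: 15/2  (≤ bound)
a_3 = 1: 23/3  (≤ bound)
a_4 = 1: 38/5  (> 3, stop)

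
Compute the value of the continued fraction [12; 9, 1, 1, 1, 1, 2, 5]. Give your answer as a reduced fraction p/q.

Start with 5.
2 + 1/(5/1) = 2 + 1/5 = 11/5
1 + 1/(11/5) = 1 + 5/11 = 16/11
1 + 1/(16/11) = 1 + 11/16 = 27/16
1 + 1/(27/16) = 1 + 16/27 = 43/27
1 + 1/(43/27) = 1 + 27/43 = 70/43
9 + 1/(70/43) = 9 + 43/70 = 673/70
12 + 1/(673/70) = 12 + 70/673 = 8146/673

8146/673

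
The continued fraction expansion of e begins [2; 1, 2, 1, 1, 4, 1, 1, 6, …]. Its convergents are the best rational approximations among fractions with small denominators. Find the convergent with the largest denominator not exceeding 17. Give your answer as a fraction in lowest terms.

List convergents until the denominator exceeds the bound:
a_0 = 2: 2/1  (≤ bound)
a_1 = 1: 3/1  (≤ bound)
a_2 = 2: 8/3  (≤ bound)
a_3 = 1: 11/4  (≤ bound)
a_4 = 1: 19/7  (≤ bound)
a_5 = 4: 87/32  (> 17, stop)

19/7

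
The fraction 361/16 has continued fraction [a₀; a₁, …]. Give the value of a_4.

2

⌊361/16⌋ = 22, remainder 9
⌊16/9⌋ = 1, remainder 7
⌊9/7⌋ = 1, remainder 2
⌊7/2⌋ = 3, remainder 1
⌊2/1⌋ = 2, remainder 0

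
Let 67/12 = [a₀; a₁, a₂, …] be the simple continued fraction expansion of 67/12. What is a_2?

1

67 = 5·12 + 7, so a_0 = 5
12 = 1·7 + 5, so a_1 = 1
7 = 1·5 + 2, so a_2 = 1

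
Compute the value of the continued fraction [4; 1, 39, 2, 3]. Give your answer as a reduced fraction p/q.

1408/283

Use the convergent recurrence hₖ = aₖ·hₖ₋₁ + hₖ₋₂ (and likewise for the denominators kₖ):
a_0 = 4: 4/1
a_1 = 1: 5/1
a_2 = 39: 199/40
a_3 = 2: 403/81
a_4 = 3: 1408/283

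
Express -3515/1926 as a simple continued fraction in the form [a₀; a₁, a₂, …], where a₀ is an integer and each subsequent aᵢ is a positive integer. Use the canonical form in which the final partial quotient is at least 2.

-3515 ÷ 1926 → quotient -2, remainder 337
1926 ÷ 337 → quotient 5, remainder 241
337 ÷ 241 → quotient 1, remainder 96
241 ÷ 96 → quotient 2, remainder 49
96 ÷ 49 → quotient 1, remainder 47
49 ÷ 47 → quotient 1, remainder 2
47 ÷ 2 → quotient 23, remainder 1
2 ÷ 1 → quotient 2, remainder 0

[-2; 5, 1, 2, 1, 1, 23, 2]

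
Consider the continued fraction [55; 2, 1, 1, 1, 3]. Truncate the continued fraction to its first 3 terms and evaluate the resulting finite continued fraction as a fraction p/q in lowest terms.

a_0 = 55: 55/1
a_1 = 2: 111/2
a_2 = 1: 166/3

166/3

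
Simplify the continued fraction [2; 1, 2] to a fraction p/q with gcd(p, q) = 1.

Start with 2.
1 + 1/(2/1) = 1 + 1/2 = 3/2
2 + 1/(3/2) = 2 + 2/3 = 8/3

8/3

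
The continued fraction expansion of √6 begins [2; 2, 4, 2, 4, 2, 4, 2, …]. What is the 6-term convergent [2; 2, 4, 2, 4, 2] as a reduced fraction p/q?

Starting at the tail and folding back:
Start with 2.
4 + 1/(2/1) = 4 + 1/2 = 9/2
2 + 1/(9/2) = 2 + 2/9 = 20/9
4 + 1/(20/9) = 4 + 9/20 = 89/20
2 + 1/(89/20) = 2 + 20/89 = 198/89
2 + 1/(198/89) = 2 + 89/198 = 485/198

485/198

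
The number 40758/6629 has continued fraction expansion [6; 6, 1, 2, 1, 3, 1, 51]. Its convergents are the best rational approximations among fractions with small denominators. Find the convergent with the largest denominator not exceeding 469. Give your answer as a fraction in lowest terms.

787/128

a_0 = 6: 6/1  (≤ bound)
a_1 = 6: 37/6  (≤ bound)
a_2 = 1: 43/7  (≤ bound)
a_3 = 2: 123/20  (≤ bound)
a_4 = 1: 166/27  (≤ bound)
a_5 = 3: 621/101  (≤ bound)
a_6 = 1: 787/128  (≤ bound)
a_7 = 51: 40758/6629  (> 469, stop)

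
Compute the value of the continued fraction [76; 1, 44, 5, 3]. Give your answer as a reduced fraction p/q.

55655/723

a_0 = 76: 76/1
a_1 = 1: 77/1
a_2 = 44: 3464/45
a_3 = 5: 17397/226
a_4 = 3: 55655/723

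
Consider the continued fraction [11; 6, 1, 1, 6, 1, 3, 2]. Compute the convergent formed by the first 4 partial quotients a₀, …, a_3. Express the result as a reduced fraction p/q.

Work from the innermost term outward:
Start with 1.
1 + 1/(1/1) = 1 + 1/1 = 2/1
6 + 1/(2/1) = 6 + 1/2 = 13/2
11 + 1/(13/2) = 11 + 2/13 = 145/13

145/13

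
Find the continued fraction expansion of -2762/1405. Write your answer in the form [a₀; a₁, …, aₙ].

Apply division with remainder until the remainder is 0:
-2762 = -2·1405 + 48, so a_0 = -2
1405 = 29·48 + 13, so a_1 = 29
48 = 3·13 + 9, so a_2 = 3
13 = 1·9 + 4, so a_3 = 1
9 = 2·4 + 1, so a_4 = 2
4 = 4·1 + 0, so a_5 = 4

[-2; 29, 3, 1, 2, 4]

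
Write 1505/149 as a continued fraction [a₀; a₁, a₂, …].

[10; 9, 1, 14]

Run the Euclidean algorithm, recording each quotient:
1505 ÷ 149 → quotient 10, remainder 15
149 ÷ 15 → quotient 9, remainder 14
15 ÷ 14 → quotient 1, remainder 1
14 ÷ 1 → quotient 14, remainder 0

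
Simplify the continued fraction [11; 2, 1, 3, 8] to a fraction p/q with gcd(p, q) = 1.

a_0 = 11: 11/1
a_1 = 2: 23/2
a_2 = 1: 34/3
a_3 = 3: 125/11
a_4 = 8: 1034/91

1034/91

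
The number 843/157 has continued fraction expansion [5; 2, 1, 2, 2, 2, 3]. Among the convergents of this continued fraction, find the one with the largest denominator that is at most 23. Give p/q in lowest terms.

102/19

a_0 = 5: 5/1  (≤ bound)
a_1 = 2: 11/2  (≤ bound)
a_2 = 1: 16/3  (≤ bound)
a_3 = 2: 43/8  (≤ bound)
a_4 = 2: 102/19  (≤ bound)
a_5 = 2: 247/46  (> 23, stop)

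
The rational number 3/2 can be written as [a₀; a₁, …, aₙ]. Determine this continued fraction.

[1; 2]

3 ÷ 2 → quotient 1, remainder 1
2 ÷ 1 → quotient 2, remainder 0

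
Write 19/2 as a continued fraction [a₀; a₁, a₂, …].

19 ÷ 2 → quotient 9, remainder 1
2 ÷ 1 → quotient 2, remainder 0

[9; 2]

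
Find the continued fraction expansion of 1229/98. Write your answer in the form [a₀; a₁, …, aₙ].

[12; 1, 1, 5, 1, 1, 1, 2]

Repeatedly divide and take the remainder:
⌊1229/98⌋ = 12, remainder 53
⌊98/53⌋ = 1, remainder 45
⌊53/45⌋ = 1, remainder 8
⌊45/8⌋ = 5, remainder 5
⌊8/5⌋ = 1, remainder 3
⌊5/3⌋ = 1, remainder 2
⌊3/2⌋ = 1, remainder 1
⌊2/1⌋ = 2, remainder 0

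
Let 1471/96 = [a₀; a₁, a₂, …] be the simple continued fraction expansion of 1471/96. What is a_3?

⌊1471/96⌋ = 15, remainder 31
⌊96/31⌋ = 3, remainder 3
⌊31/3⌋ = 10, remainder 1
⌊3/1⌋ = 3, remainder 0

3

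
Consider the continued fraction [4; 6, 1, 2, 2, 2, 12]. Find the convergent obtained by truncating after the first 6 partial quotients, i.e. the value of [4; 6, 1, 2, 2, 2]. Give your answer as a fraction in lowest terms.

Start with 2.
2 + 1/(2/1) = 2 + 1/2 = 5/2
2 + 1/(5/2) = 2 + 2/5 = 12/5
1 + 1/(12/5) = 1 + 5/12 = 17/12
6 + 1/(17/12) = 6 + 12/17 = 114/17
4 + 1/(114/17) = 4 + 17/114 = 473/114

473/114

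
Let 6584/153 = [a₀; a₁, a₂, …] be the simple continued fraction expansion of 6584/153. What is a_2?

1

6584 = 43·153 + 5, so a_0 = 43
153 = 30·5 + 3, so a_1 = 30
5 = 1·3 + 2, so a_2 = 1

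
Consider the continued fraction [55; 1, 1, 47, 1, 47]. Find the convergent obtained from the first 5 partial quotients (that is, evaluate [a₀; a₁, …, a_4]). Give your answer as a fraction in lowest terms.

Compute successive convergents:
a_0 = 55: 55/1
a_1 = 1: 56/1
a_2 = 1: 111/2
a_3 = 47: 5273/95
a_4 = 1: 5384/97

5384/97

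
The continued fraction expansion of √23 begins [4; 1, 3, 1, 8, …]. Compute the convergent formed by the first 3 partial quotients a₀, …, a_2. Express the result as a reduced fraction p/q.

19/4

Start with 3.
1 + 1/(3/1) = 1 + 1/3 = 4/3
4 + 1/(4/3) = 4 + 3/4 = 19/4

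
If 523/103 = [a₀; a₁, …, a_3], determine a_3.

7

Apply division with remainder until the remainder is 0:
523 = 5·103 + 8, so a_0 = 5
103 = 12·8 + 7, so a_1 = 12
8 = 1·7 + 1, so a_2 = 1
7 = 7·1 + 0, so a_3 = 7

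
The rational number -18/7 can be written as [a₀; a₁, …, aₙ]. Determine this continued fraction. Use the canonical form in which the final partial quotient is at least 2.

[-3; 2, 3]

Run the Euclidean algorithm, recording each quotient:
-18 ÷ 7 → quotient -3, remainder 3
7 ÷ 3 → quotient 2, remainder 1
3 ÷ 1 → quotient 3, remainder 0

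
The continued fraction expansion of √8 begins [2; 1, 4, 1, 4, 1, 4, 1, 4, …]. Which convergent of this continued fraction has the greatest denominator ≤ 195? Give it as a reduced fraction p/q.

478/169

List convergents until the denominator exceeds the bound:
a_0 = 2: 2/1  (≤ bound)
a_1 = 1: 3/1  (≤ bound)
a_2 = 4: 14/5  (≤ bound)
a_3 = 1: 17/6  (≤ bound)
a_4 = 4: 82/29  (≤ bound)
a_5 = 1: 99/35  (≤ bound)
a_6 = 4: 478/169  (≤ bound)
a_7 = 1: 577/204  (> 195, stop)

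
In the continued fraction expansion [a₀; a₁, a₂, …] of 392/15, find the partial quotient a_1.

392 ÷ 15 → quotient 26, remainder 2
15 ÷ 2 → quotient 7, remainder 1

7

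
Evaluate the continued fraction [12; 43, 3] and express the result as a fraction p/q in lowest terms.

1563/130

Start with 3.
43 + 1/(3/1) = 43 + 1/3 = 130/3
12 + 1/(130/3) = 12 + 3/130 = 1563/130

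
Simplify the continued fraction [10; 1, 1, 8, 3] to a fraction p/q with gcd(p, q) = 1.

558/53

Starting at the tail and folding back:
Start with 3.
8 + 1/(3/1) = 8 + 1/3 = 25/3
1 + 1/(25/3) = 1 + 3/25 = 28/25
1 + 1/(28/25) = 1 + 25/28 = 53/28
10 + 1/(53/28) = 10 + 28/53 = 558/53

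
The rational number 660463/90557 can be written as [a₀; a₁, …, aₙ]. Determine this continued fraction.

[7; 3, 2, 2, 4, 26, 46]

660463 = 7·90557 + 26564, so a_0 = 7
90557 = 3·26564 + 10865, so a_1 = 3
26564 = 2·10865 + 4834, so a_2 = 2
10865 = 2·4834 + 1197, so a_3 = 2
4834 = 4·1197 + 46, so a_4 = 4
1197 = 26·46 + 1, so a_5 = 26
46 = 46·1 + 0, so a_6 = 46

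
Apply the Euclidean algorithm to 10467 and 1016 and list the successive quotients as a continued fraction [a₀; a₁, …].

Apply division with remainder until the remainder is 0:
10467 ÷ 1016 → quotient 10, remainder 307
1016 ÷ 307 → quotient 3, remainder 95
307 ÷ 95 → quotient 3, remainder 22
95 ÷ 22 → quotient 4, remainder 7
22 ÷ 7 → quotient 3, remainder 1
7 ÷ 1 → quotient 7, remainder 0

[10; 3, 3, 4, 3, 7]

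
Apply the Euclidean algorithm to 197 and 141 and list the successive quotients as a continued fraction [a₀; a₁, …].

⌊197/141⌋ = 1, remainder 56
⌊141/56⌋ = 2, remainder 29
⌊56/29⌋ = 1, remainder 27
⌊29/27⌋ = 1, remainder 2
⌊27/2⌋ = 13, remainder 1
⌊2/1⌋ = 2, remainder 0

[1; 2, 1, 1, 13, 2]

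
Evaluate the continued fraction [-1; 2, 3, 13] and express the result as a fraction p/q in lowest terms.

-53/93

Start with 13.
3 + 1/(13/1) = 3 + 1/13 = 40/13
2 + 1/(40/13) = 2 + 13/40 = 93/40
-1 + 1/(93/40) = -1 + 40/93 = -53/93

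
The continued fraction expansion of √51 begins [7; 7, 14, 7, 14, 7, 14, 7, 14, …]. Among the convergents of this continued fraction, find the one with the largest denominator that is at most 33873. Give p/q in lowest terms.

List convergents until the denominator exceeds the bound:
a_0 = 7: 7/1  (≤ bound)
a_1 = 7: 50/7  (≤ bound)
a_2 = 14: 707/99  (≤ bound)
a_3 = 7: 4999/700  (≤ bound)
a_4 = 14: 70693/9899  (≤ bound)
a_5 = 7: 499850/69993  (> 33873, stop)

70693/9899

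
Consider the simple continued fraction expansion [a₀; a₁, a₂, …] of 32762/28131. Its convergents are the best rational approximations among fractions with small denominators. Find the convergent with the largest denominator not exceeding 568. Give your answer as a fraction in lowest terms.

474/407

List convergents until the denominator exceeds the bound:
a_0 = 1: 1/1  (≤ bound)
a_1 = 6: 7/6  (≤ bound)
a_2 = 13: 92/79  (≤ bound)
a_3 = 2: 191/164  (≤ bound)
a_4 = 2: 474/407  (≤ bound)
a_5 = 1: 665/571  (> 568, stop)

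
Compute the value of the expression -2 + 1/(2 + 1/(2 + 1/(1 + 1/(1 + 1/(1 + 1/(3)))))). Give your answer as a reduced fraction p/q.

-109/69

Compute successive convergents:
a_0 = -2: -2/1
a_1 = 2: -3/2
a_2 = 2: -8/5
a_3 = 1: -11/7
a_4 = 1: -19/12
a_5 = 1: -30/19
a_6 = 3: -109/69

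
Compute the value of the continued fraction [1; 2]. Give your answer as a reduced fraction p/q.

Start with 2.
1 + 1/(2/1) = 1 + 1/2 = 3/2

3/2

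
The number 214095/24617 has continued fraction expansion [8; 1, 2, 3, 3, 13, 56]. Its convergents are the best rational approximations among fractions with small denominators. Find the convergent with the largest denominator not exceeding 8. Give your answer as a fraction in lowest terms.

26/3

List convergents until the denominator exceeds the bound:
a_0 = 8: 8/1  (≤ bound)
a_1 = 1: 9/1  (≤ bound)
a_2 = 2: 26/3  (≤ bound)
a_3 = 3: 87/10  (> 8, stop)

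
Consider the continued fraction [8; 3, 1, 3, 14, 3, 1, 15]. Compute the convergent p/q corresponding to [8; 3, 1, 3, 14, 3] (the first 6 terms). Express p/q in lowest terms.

5431/657

Start with 3.
14 + 1/(3/1) = 14 + 1/3 = 43/3
3 + 1/(43/3) = 3 + 3/43 = 132/43
1 + 1/(132/43) = 1 + 43/132 = 175/132
3 + 1/(175/132) = 3 + 132/175 = 657/175
8 + 1/(657/175) = 8 + 175/657 = 5431/657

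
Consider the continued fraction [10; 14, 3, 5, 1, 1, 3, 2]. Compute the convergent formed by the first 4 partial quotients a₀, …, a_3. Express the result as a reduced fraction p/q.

2306/229

Collapse the nested fraction from the inside out:
Start with 5.
3 + 1/(5/1) = 3 + 1/5 = 16/5
14 + 1/(16/5) = 14 + 5/16 = 229/16
10 + 1/(229/16) = 10 + 16/229 = 2306/229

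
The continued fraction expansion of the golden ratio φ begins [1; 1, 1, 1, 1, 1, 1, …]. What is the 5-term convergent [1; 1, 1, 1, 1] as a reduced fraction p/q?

8/5

Work from the innermost term outward:
Start with 1.
1 + 1/(1/1) = 1 + 1/1 = 2/1
1 + 1/(2/1) = 1 + 1/2 = 3/2
1 + 1/(3/2) = 1 + 2/3 = 5/3
1 + 1/(5/3) = 1 + 3/5 = 8/5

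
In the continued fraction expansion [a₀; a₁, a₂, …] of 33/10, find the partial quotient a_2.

33 = 3·10 + 3, so a_0 = 3
10 = 3·3 + 1, so a_1 = 3
3 = 3·1 + 0, so a_2 = 3

3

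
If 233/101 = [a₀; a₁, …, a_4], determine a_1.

3

⌊233/101⌋ = 2, remainder 31
⌊101/31⌋ = 3, remainder 8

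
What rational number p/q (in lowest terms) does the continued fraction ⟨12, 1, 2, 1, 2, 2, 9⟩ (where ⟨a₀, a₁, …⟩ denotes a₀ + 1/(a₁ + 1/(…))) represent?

Start with 9.
2 + 1/(9/1) = 2 + 1/9 = 19/9
2 + 1/(19/9) = 2 + 9/19 = 47/19
1 + 1/(47/19) = 1 + 19/47 = 66/47
2 + 1/(66/47) = 2 + 47/66 = 179/66
1 + 1/(179/66) = 1 + 66/179 = 245/179
12 + 1/(245/179) = 12 + 179/245 = 3119/245

3119/245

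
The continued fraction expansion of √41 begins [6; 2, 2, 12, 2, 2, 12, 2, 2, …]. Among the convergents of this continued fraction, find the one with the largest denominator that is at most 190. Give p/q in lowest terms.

a_0 = 6: 6/1  (≤ bound)
a_1 = 2: 13/2  (≤ bound)
a_2 = 2: 32/5  (≤ bound)
a_3 = 12: 397/62  (≤ bound)
a_4 = 2: 826/129  (≤ bound)
a_5 = 2: 2049/320  (> 190, stop)

826/129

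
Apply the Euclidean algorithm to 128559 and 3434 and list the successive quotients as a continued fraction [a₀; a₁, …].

128559 = 37·3434 + 1501, so a_0 = 37
3434 = 2·1501 + 432, so a_1 = 2
1501 = 3·432 + 205, so a_2 = 3
432 = 2·205 + 22, so a_3 = 2
205 = 9·22 + 7, so a_4 = 9
22 = 3·7 + 1, so a_5 = 3
7 = 7·1 + 0, so a_6 = 7

[37; 2, 3, 2, 9, 3, 7]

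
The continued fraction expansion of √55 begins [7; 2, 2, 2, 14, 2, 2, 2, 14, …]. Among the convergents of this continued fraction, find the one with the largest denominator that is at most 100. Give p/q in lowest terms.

89/12

List convergents until the denominator exceeds the bound:
a_0 = 7: 7/1  (≤ bound)
a_1 = 2: 15/2  (≤ bound)
a_2 = 2: 37/5  (≤ bound)
a_3 = 2: 89/12  (≤ bound)
a_4 = 14: 1283/173  (> 100, stop)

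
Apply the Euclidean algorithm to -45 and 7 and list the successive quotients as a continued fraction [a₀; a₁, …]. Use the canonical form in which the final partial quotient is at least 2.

[-7; 1, 1, 3]

-45 = -7·7 + 4, so a_0 = -7
7 = 1·4 + 3, so a_1 = 1
4 = 1·3 + 1, so a_2 = 1
3 = 3·1 + 0, so a_3 = 3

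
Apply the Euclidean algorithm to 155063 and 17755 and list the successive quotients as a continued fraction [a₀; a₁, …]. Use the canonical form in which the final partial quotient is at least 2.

[8; 1, 2, 1, 3, 29, 3, 13]

155063 = 8·17755 + 13023, so a_0 = 8
17755 = 1·13023 + 4732, so a_1 = 1
13023 = 2·4732 + 3559, so a_2 = 2
4732 = 1·3559 + 1173, so a_3 = 1
3559 = 3·1173 + 40, so a_4 = 3
1173 = 29·40 + 13, so a_5 = 29
40 = 3·13 + 1, so a_6 = 3
13 = 13·1 + 0, so a_7 = 13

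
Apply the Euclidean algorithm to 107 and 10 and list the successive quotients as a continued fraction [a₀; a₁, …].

107 = 10·10 + 7, so a_0 = 10
10 = 1·7 + 3, so a_1 = 1
7 = 2·3 + 1, so a_2 = 2
3 = 3·1 + 0, so a_3 = 3

[10; 1, 2, 3]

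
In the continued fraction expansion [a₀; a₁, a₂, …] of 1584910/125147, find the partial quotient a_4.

1584910 ÷ 125147 → quotient 12, remainder 83146
125147 ÷ 83146 → quotient 1, remainder 42001
83146 ÷ 42001 → quotient 1, remainder 41145
42001 ÷ 41145 → quotient 1, remainder 856
41145 ÷ 856 → quotient 48, remainder 57

48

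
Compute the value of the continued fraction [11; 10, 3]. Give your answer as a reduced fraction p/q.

344/31

Start with 3.
10 + 1/(3/1) = 10 + 1/3 = 31/3
11 + 1/(31/3) = 11 + 3/31 = 344/31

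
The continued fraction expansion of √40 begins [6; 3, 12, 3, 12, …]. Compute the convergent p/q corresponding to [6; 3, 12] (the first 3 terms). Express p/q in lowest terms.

Starting at the tail and folding back:
Start with 12.
3 + 1/(12/1) = 3 + 1/12 = 37/12
6 + 1/(37/12) = 6 + 12/37 = 234/37

234/37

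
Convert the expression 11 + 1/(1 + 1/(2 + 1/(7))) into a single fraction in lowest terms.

257/22

a_0 = 11: 11/1
a_1 = 1: 12/1
a_2 = 2: 35/3
a_3 = 7: 257/22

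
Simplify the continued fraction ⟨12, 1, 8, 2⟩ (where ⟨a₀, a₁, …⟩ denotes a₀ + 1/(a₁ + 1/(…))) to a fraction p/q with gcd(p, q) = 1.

245/19

Use the convergent recurrence hₖ = aₖ·hₖ₋₁ + hₖ₋₂ (and likewise for the denominators kₖ):
a_0 = 12: 12/1
a_1 = 1: 13/1
a_2 = 8: 116/9
a_3 = 2: 245/19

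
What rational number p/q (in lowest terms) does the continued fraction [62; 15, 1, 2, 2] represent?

Build up convergents one term at a time:
a_0 = 62: 62/1
a_1 = 15: 931/15
a_2 = 1: 993/16
a_3 = 2: 2917/47
a_4 = 2: 6827/110

6827/110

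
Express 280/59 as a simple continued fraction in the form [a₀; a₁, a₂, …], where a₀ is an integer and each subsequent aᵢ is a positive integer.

Apply division with remainder until the remainder is 0:
280 ÷ 59 → quotient 4, remainder 44
59 ÷ 44 → quotient 1, remainder 15
44 ÷ 15 → quotient 2, remainder 14
15 ÷ 14 → quotient 1, remainder 1
14 ÷ 1 → quotient 14, remainder 0

[4; 1, 2, 1, 14]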